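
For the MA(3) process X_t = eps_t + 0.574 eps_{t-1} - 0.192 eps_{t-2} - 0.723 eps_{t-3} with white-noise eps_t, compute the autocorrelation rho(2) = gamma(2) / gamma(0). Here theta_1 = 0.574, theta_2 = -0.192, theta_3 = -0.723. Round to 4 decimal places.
\rho(2) = -0.3213

For an MA(q) process with theta_0 = 1, the autocovariance is
  gamma(k) = sigma^2 * sum_{i=0..q-k} theta_i * theta_{i+k},
and rho(k) = gamma(k) / gamma(0). Sigma^2 cancels.
  numerator   = (1)*(-0.192) + (0.574)*(-0.723) = -0.607002.
  denominator = (1)^2 + (0.574)^2 + (-0.192)^2 + (-0.723)^2 = 1.889069.
  rho(2) = -0.607002 / 1.889069 = -0.3213.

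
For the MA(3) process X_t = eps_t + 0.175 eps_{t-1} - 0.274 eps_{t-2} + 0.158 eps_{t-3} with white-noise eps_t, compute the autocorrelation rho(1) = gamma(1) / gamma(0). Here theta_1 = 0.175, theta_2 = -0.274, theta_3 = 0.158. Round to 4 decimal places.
\rho(1) = 0.0741

For an MA(q) process with theta_0 = 1, the autocovariance is
  gamma(k) = sigma^2 * sum_{i=0..q-k} theta_i * theta_{i+k},
and rho(k) = gamma(k) / gamma(0). Sigma^2 cancels.
  numerator   = (1)*(0.175) + (0.175)*(-0.274) + (-0.274)*(0.158) = 0.083758.
  denominator = (1)^2 + (0.175)^2 + (-0.274)^2 + (0.158)^2 = 1.130665.
  rho(1) = 0.083758 / 1.130665 = 0.0741.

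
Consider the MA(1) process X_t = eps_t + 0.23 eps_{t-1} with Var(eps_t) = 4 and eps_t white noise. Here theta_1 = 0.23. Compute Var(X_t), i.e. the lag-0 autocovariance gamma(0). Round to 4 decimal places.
\gamma(0) = 4.2116

For an MA(q) process X_t = eps_t + sum_i theta_i eps_{t-i} with
Var(eps_t) = sigma^2, the variance is
  gamma(0) = sigma^2 * (1 + sum_i theta_i^2).
  sum_i theta_i^2 = (0.23)^2 = 0.0529.
  gamma(0) = 4 * (1 + 0.0529) = 4 * 1.0529 = 4.2116.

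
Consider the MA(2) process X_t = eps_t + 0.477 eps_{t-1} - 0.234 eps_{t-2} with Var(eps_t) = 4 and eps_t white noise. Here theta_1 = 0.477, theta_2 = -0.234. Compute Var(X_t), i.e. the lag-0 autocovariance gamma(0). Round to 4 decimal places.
\gamma(0) = 5.1291

For an MA(q) process X_t = eps_t + sum_i theta_i eps_{t-i} with
Var(eps_t) = sigma^2, the variance is
  gamma(0) = sigma^2 * (1 + sum_i theta_i^2).
  sum_i theta_i^2 = (0.477)^2 + (-0.234)^2 = 0.227529 + 0.054756 = 0.282285.
  gamma(0) = 4 * (1 + 0.282285) = 4 * 1.282285 = 5.12914, which rounds to 5.1291.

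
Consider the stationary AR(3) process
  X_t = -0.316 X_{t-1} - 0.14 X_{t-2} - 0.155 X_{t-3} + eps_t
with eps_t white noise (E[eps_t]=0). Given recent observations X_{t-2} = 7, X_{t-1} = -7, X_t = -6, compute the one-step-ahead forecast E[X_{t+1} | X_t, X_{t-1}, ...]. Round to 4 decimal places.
E[X_{t+1} \mid \mathcal F_t] = 1.7910

For an AR(p) model X_t = c + sum_i phi_i X_{t-i} + eps_t, the
one-step-ahead conditional mean is
  E[X_{t+1} | X_t, ...] = c + sum_i phi_i X_{t+1-i}.
Substitute known values:
  E[X_{t+1} | ...] = (-0.316) * (-6) + (-0.14) * (-7) + (-0.155) * (7)
                   = 1.7910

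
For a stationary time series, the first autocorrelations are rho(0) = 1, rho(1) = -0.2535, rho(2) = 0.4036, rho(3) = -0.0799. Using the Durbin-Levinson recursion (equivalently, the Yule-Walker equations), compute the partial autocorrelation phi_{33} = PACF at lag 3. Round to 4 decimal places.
\phi_{33} = 0.0950

The PACF at lag k is phi_{kk}, the last component of the solution
to the Yule-Walker system G_k phi = r_k where
  (G_k)_{ij} = rho(|i - j|), (r_k)_i = rho(i), i,j = 1..k.
Equivalently, Durbin-Levinson gives phi_{kk} iteratively:
  phi_{11} = rho(1)
  phi_{kk} = [rho(k) - sum_{j=1..k-1} phi_{k-1,j} rho(k-j)]
            / [1 - sum_{j=1..k-1} phi_{k-1,j} rho(j)],
  phi_{k,j} = phi_{k-1,j} - phi_{kk} phi_{k-1,k-j},  j = 1..k-1.
Step k = 1:
  phi_11 = rho(1) = -0.2535.
Step k = 2:
  phi_22 = [rho(2) - phi_11 rho(1)] / [1 - phi_11 rho(1)] = [0.4036 - (-0.2535)(-0.2535)] / [1 - (-0.2535)(-0.2535)]
         = 0.33933775 / 0.93573775 = 0.362642.
  Update: phi_21 = phi_11 - phi_22 phi_11 = -0.2535 - (0.362642)(-0.2535) = -0.16157.
Step k = 3:
  phi_33 = [rho(3) - phi_21 rho(2) - phi_22 rho(1)] / [1 - phi_21 rho(1) - phi_22 rho(2)]
    numerator   = -0.0799 - (-0.16157)(0.4036) - (0.362642)(-0.2535) = 0.07723949
    denominator = 1 - (-0.16157)(-0.2535) - (0.362642)(0.4036) = 0.81267965
  phi_33 = 0.07723949 / 0.81267965 = 0.095.
Therefore phi_{33} = 0.0950.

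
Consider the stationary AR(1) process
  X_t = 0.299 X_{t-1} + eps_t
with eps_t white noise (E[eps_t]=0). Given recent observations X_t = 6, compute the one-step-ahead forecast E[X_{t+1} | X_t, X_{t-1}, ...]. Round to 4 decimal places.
E[X_{t+1} \mid \mathcal F_t] = 1.7940

For an AR(p) model X_t = c + sum_i phi_i X_{t-i} + eps_t, the
one-step-ahead conditional mean is
  E[X_{t+1} | X_t, ...] = c + sum_i phi_i X_{t+1-i}.
Substitute known values:
  E[X_{t+1} | ...] = (0.299) * (6)
                   = 1.7940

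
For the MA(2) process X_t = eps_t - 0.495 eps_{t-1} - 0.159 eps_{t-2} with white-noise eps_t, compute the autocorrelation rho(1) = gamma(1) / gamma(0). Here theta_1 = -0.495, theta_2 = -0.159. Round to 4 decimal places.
\rho(1) = -0.3277

For an MA(q) process with theta_0 = 1, the autocovariance is
  gamma(k) = sigma^2 * sum_{i=0..q-k} theta_i * theta_{i+k},
and rho(k) = gamma(k) / gamma(0). Sigma^2 cancels.
  numerator   = (1)*(-0.495) + (-0.495)*(-0.159) = -0.416295.
  denominator = (1)^2 + (-0.495)^2 + (-0.159)^2 = 1.270306.
  rho(1) = -0.416295 / 1.270306 = -0.3277.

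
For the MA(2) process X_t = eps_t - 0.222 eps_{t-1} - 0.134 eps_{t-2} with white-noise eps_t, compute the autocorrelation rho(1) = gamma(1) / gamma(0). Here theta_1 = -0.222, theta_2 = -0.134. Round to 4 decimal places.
\rho(1) = -0.1801

For an MA(q) process with theta_0 = 1, the autocovariance is
  gamma(k) = sigma^2 * sum_{i=0..q-k} theta_i * theta_{i+k},
and rho(k) = gamma(k) / gamma(0). Sigma^2 cancels.
  numerator   = (1)*(-0.222) + (-0.222)*(-0.134) = -0.192252.
  denominator = (1)^2 + (-0.222)^2 + (-0.134)^2 = 1.06724.
  rho(1) = -0.192252 / 1.06724 = -0.1801.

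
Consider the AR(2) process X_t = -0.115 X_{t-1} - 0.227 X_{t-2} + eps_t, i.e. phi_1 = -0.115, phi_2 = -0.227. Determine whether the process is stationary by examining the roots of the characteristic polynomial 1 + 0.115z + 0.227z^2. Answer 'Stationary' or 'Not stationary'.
\text{Stationary}

The AR(p) characteristic polynomial is P(z) = 1 + 0.115z + 0.227z^2.
Stationarity requires all roots to lie outside the unit circle, i.e. |z| > 1 for every root.
Set 1 + (0.115) z + (0.227) z^2 = 0, i.e. a z^2 + b z + c = 0 with a = 0.227, b = 0.115, c = 1.
Discriminant D = b^2 - 4ac = (0.115)^2 - 4*(0.227)*1 = 0.013225 - (0.908) = -0.894775.
D < 0, so the roots are the complex-conjugate pair z = (-b +/- i sqrt(-D)) / (2a) = -0.2533 +/- 2.0835i.
For a conjugate pair |z|^2 = z * conj(z) = (product of roots) = c/a = 1/(0.227) = 4.405286, so |z| = sqrt(4.405286) = 2.0989 for both roots.
Moduli of all roots: 2.0989, 2.0989.
All moduli strictly greater than 1? Yes.
Verdict: Stationary.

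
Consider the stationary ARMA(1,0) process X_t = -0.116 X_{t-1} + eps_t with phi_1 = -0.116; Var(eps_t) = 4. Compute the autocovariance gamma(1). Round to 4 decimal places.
\gamma(1) = -0.4703

Multiply the model equation by X_{t-k} and take expectations. With theta_0 = psi_0 = 1 and psi_j the MA(infinity) weights, this gives
  gamma(k) - sum_i phi_i gamma(k-i) = c_k,
  c_k = sigma^2 * sum_{j=k..q} theta_j psi_{j-k}   (c_k = 0 for k > q),
using gamma(-m) = gamma(m).
Pure AR (q = 0): c_0 = sigma^2 = 4, c_k = 0 for k >= 1.
Equations for k = 0 and k = 1 (AR order 1):
  gamma(0) = phi_1 gamma(1) + c_0
  gamma(1) = phi_1 gamma(0) + c_1
Substituting the second into the first: gamma(0) (1 - phi_1^2) = c_0 + phi_1 c_1, so
  gamma(0) = c_0 / (1 - phi_1^2) = 4 / (1 - (-0.116)^2) = 4 / 0.986544 = 4.054558.
  gamma(1) = phi_1 gamma(0) = (-0.116)(4.054558) = -0.470329.
Therefore gamma(1) = -0.4703 (to 4 decimal places).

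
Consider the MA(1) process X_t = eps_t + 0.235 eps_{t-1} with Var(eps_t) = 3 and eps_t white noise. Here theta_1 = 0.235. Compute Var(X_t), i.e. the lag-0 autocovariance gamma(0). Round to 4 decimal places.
\gamma(0) = 3.1657

For an MA(q) process X_t = eps_t + sum_i theta_i eps_{t-i} with
Var(eps_t) = sigma^2, the variance is
  gamma(0) = sigma^2 * (1 + sum_i theta_i^2).
  sum_i theta_i^2 = (0.235)^2 = 0.055225.
  gamma(0) = 3 * (1 + 0.055225) = 3 * 1.055225 = 3.165675, which rounds to 3.1657.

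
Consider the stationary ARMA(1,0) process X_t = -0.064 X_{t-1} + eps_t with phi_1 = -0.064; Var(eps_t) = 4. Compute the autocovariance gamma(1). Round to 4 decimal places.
\gamma(1) = -0.2571

Multiply the model equation by X_{t-k} and take expectations. With theta_0 = psi_0 = 1 and psi_j the MA(infinity) weights, this gives
  gamma(k) - sum_i phi_i gamma(k-i) = c_k,
  c_k = sigma^2 * sum_{j=k..q} theta_j psi_{j-k}   (c_k = 0 for k > q),
using gamma(-m) = gamma(m).
Pure AR (q = 0): c_0 = sigma^2 = 4, c_k = 0 for k >= 1.
Equations for k = 0 and k = 1 (AR order 1):
  gamma(0) = phi_1 gamma(1) + c_0
  gamma(1) = phi_1 gamma(0) + c_1
Substituting the second into the first: gamma(0) (1 - phi_1^2) = c_0 + phi_1 c_1, so
  gamma(0) = c_0 / (1 - phi_1^2) = 4 / (1 - (-0.064)^2) = 4 / 0.995904 = 4.016451.
  gamma(1) = phi_1 gamma(0) = (-0.064)(4.016451) = -0.257053.
Therefore gamma(1) = -0.2571 (to 4 decimal places).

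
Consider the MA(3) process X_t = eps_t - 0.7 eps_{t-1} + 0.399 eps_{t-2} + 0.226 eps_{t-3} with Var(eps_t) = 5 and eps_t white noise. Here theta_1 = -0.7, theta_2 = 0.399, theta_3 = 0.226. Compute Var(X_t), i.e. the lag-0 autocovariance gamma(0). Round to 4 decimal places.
\gamma(0) = 8.5014

For an MA(q) process X_t = eps_t + sum_i theta_i eps_{t-i} with
Var(eps_t) = sigma^2, the variance is
  gamma(0) = sigma^2 * (1 + sum_i theta_i^2).
  sum_i theta_i^2 = (-0.7)^2 + (0.399)^2 + (0.226)^2 = 0.49 + 0.159201 + 0.051076 = 0.700277.
  gamma(0) = 5 * (1 + 0.700277) = 5 * 1.700277 = 8.501385, which rounds to 8.5014.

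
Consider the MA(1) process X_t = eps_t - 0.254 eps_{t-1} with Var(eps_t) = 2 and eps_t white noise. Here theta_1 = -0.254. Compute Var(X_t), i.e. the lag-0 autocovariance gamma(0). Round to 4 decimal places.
\gamma(0) = 2.1290

For an MA(q) process X_t = eps_t + sum_i theta_i eps_{t-i} with
Var(eps_t) = sigma^2, the variance is
  gamma(0) = sigma^2 * (1 + sum_i theta_i^2).
  sum_i theta_i^2 = (-0.254)^2 = 0.064516.
  gamma(0) = 2 * (1 + 0.064516) = 2 * 1.064516 = 2.129032, which rounds to 2.1290.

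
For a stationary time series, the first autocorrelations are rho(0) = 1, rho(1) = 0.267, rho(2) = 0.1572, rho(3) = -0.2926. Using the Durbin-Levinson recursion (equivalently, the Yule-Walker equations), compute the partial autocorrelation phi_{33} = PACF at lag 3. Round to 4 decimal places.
\phi_{33} = -0.3860

The PACF at lag k is phi_{kk}, the last component of the solution
to the Yule-Walker system G_k phi = r_k where
  (G_k)_{ij} = rho(|i - j|), (r_k)_i = rho(i), i,j = 1..k.
Equivalently, Durbin-Levinson gives phi_{kk} iteratively:
  phi_{11} = rho(1)
  phi_{kk} = [rho(k) - sum_{j=1..k-1} phi_{k-1,j} rho(k-j)]
            / [1 - sum_{j=1..k-1} phi_{k-1,j} rho(j)],
  phi_{k,j} = phi_{k-1,j} - phi_{kk} phi_{k-1,k-j},  j = 1..k-1.
Step k = 1:
  phi_11 = rho(1) = 0.267.
Step k = 2:
  phi_22 = [rho(2) - phi_11 rho(1)] / [1 - phi_11 rho(1)] = [0.1572 - (0.267)(0.267)] / [1 - (0.267)(0.267)]
         = 0.085911 / 0.928711 = 0.092506.
  Update: phi_21 = phi_11 - phi_22 phi_11 = 0.267 - (0.092506)(0.267) = 0.242301.
Step k = 3:
  phi_33 = [rho(3) - phi_21 rho(2) - phi_22 rho(1)] / [1 - phi_21 rho(1) - phi_22 rho(2)]
    numerator   = -0.2926 - (0.242301)(0.1572) - (0.092506)(0.267) = -0.35538872
    denominator = 1 - (0.242301)(0.267) - (0.092506)(0.1572) = 0.92076375
  phi_33 = -0.35538872 / 0.92076375 = -0.386.
Therefore phi_{33} = -0.3860.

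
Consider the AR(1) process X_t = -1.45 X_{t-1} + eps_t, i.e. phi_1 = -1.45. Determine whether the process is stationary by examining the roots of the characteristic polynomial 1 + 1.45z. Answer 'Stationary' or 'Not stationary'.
\text{Not stationary}

The AR(p) characteristic polynomial is P(z) = 1 + 1.45z.
Stationarity requires all roots to lie outside the unit circle, i.e. |z| > 1 for every root.
This is linear in z: 1 + (1.45) z = 0  =>  z = -1/(1.45) = -0.689655,  |z| = 0.689655.
Moduli of all roots: 0.6897.
All moduli strictly greater than 1? No.
Verdict: Not stationary.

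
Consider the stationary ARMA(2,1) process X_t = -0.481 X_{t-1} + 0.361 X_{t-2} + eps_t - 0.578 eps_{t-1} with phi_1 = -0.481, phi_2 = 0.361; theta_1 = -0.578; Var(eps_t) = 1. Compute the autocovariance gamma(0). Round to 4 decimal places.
\gamma(0) = 5.8483

Multiply the model equation by X_{t-k} and take expectations. With theta_0 = psi_0 = 1 and psi_j the MA(infinity) weights, this gives
  gamma(k) - sum_i phi_i gamma(k-i) = c_k,
  c_k = sigma^2 * sum_{j=k..q} theta_j psi_{j-k}   (c_k = 0 for k > q),
using gamma(-m) = gamma(m).
psi-weights needed (psi_j = theta_j + sum_i phi_i psi_{j-i}):
  psi_1 = theta_1 + phi_1 = -0.578 + (-0.481) = -1.059
Right-hand sides:
  c_0 = sigma^2 (1 + theta_1 psi_1) = 1 * (1 + (-0.578)(-1.059)) = 1 * 1.612102 = 1.612102
  c_1 = sigma^2 theta_1 = 1 * (-0.578) = -0.578
  c_2 = 0
Equations for k = 0, 1, 2 (AR order 2, c_2 = 0):
  (E0) gamma(0) = phi_1 gamma(1) + phi_2 gamma(2) + c_0
  (E1) gamma(1) = phi_1 gamma(0) + phi_2 gamma(1) + c_1
  (E2) gamma(2) = phi_1 gamma(1) + phi_2 gamma(0)
From (E1): gamma(1) = A gamma(0) + B with
  A = phi_1 / (1 - phi_2) = -0.481 / 0.639 = -0.752739,   B = c_1 / (1 - phi_2) = -0.578 / 0.639 = -0.904538.
Insert (E2) into (E0): gamma(0) (1 - phi_2^2) = phi_1 (1 + phi_2) gamma(1) + c_0.
  phi_1 (1 + phi_2) = (-0.481)(1.361) = -0.654641,   1 - phi_2^2 = 0.869679.
Replace gamma(1) by A gamma(0) + B and collect gamma(0):
  gamma(0) [0.869679 - (-0.654641)(-0.752739)] = (-0.654641)(-0.904538) + 1.612102
  gamma(0) * 0.376905 = 2.20425
  gamma(0) = 2.20425 / 0.376905 = 5.848284.
Therefore gamma(0) = 5.8483 (to 4 decimal places).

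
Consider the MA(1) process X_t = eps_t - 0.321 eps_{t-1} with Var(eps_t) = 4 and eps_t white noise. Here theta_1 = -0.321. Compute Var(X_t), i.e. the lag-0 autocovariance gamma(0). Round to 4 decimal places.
\gamma(0) = 4.4122

For an MA(q) process X_t = eps_t + sum_i theta_i eps_{t-i} with
Var(eps_t) = sigma^2, the variance is
  gamma(0) = sigma^2 * (1 + sum_i theta_i^2).
  sum_i theta_i^2 = (-0.321)^2 = 0.103041.
  gamma(0) = 4 * (1 + 0.103041) = 4 * 1.103041 = 4.412164, which rounds to 4.4122.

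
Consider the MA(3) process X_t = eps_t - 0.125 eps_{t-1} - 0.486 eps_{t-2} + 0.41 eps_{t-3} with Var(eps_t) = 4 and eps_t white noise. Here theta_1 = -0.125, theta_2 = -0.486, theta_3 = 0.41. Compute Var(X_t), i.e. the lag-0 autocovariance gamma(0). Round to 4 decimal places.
\gamma(0) = 5.6797

For an MA(q) process X_t = eps_t + sum_i theta_i eps_{t-i} with
Var(eps_t) = sigma^2, the variance is
  gamma(0) = sigma^2 * (1 + sum_i theta_i^2).
  sum_i theta_i^2 = (-0.125)^2 + (-0.486)^2 + (0.41)^2 = 0.015625 + 0.236196 + 0.1681 = 0.419921.
  gamma(0) = 4 * (1 + 0.419921) = 4 * 1.419921 = 5.679684, which rounds to 5.6797.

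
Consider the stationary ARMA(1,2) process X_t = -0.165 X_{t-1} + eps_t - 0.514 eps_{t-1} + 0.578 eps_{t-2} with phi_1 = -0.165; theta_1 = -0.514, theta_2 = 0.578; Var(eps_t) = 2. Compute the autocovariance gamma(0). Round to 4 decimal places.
\gamma(0) = 3.9010

Multiply the model equation by X_{t-k} and take expectations. With theta_0 = psi_0 = 1 and psi_j the MA(infinity) weights, this gives
  gamma(k) - sum_i phi_i gamma(k-i) = c_k,
  c_k = sigma^2 * sum_{j=k..q} theta_j psi_{j-k}   (c_k = 0 for k > q),
using gamma(-m) = gamma(m).
psi-weights needed (psi_j = theta_j + sum_i phi_i psi_{j-i}):
  psi_1 = theta_1 + phi_1 = -0.514 + (-0.165) = -0.679
  psi_2 = theta_2 + phi_1 psi_1 = 0.578 + (-0.165)(-0.679) = 0.690035
Right-hand sides:
  c_0 = sigma^2 (1 + theta_1 psi_1 + theta_2 psi_2) = 2 * (1 + (-0.514)(-0.679) + (0.578)(0.690035)) = 2 * 1.747846 = 3.495692
  c_1 = sigma^2 (theta_1 + theta_2 psi_1) = 2 * (-0.514 + (0.578)(-0.679)) = -1.812924
  c_2 = sigma^2 theta_2 = 2 * (0.578) = 1.156
Equations for k = 0 and k = 1 (AR order 1):
  gamma(0) = phi_1 gamma(1) + c_0
  gamma(1) = phi_1 gamma(0) + c_1
Substituting the second into the first: gamma(0) (1 - phi_1^2) = c_0 + phi_1 c_1, so
  gamma(0) = (c_0 + phi_1 c_1) / (1 - phi_1^2) = (3.495692 + (-0.165)(-1.812924)) / (1 - (-0.165)^2) = 3.794825 / 0.972775 = 3.90103.
Therefore gamma(0) = 3.9010 (to 4 decimal places).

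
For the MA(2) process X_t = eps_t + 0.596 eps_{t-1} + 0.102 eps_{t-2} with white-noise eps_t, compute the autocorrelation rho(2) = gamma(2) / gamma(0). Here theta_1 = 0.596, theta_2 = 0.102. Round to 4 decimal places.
\rho(2) = 0.0747

For an MA(q) process with theta_0 = 1, the autocovariance is
  gamma(k) = sigma^2 * sum_{i=0..q-k} theta_i * theta_{i+k},
and rho(k) = gamma(k) / gamma(0). Sigma^2 cancels.
  numerator   = (1)*(0.102) = 0.102.
  denominator = (1)^2 + (0.596)^2 + (0.102)^2 = 1.36562.
  rho(2) = 0.102 / 1.36562 = 0.0747.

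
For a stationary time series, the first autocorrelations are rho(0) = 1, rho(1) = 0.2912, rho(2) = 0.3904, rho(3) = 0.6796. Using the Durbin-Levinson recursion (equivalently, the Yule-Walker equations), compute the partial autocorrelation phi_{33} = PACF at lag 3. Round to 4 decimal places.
\phi_{33} = 0.6231

The PACF at lag k is phi_{kk}, the last component of the solution
to the Yule-Walker system G_k phi = r_k where
  (G_k)_{ij} = rho(|i - j|), (r_k)_i = rho(i), i,j = 1..k.
Equivalently, Durbin-Levinson gives phi_{kk} iteratively:
  phi_{11} = rho(1)
  phi_{kk} = [rho(k) - sum_{j=1..k-1} phi_{k-1,j} rho(k-j)]
            / [1 - sum_{j=1..k-1} phi_{k-1,j} rho(j)],
  phi_{k,j} = phi_{k-1,j} - phi_{kk} phi_{k-1,k-j},  j = 1..k-1.
Step k = 1:
  phi_11 = rho(1) = 0.2912.
Step k = 2:
  phi_22 = [rho(2) - phi_11 rho(1)] / [1 - phi_11 rho(1)] = [0.3904 - (0.2912)(0.2912)] / [1 - (0.2912)(0.2912)]
         = 0.30560256 / 0.91520256 = 0.333918.
  Update: phi_21 = phi_11 - phi_22 phi_11 = 0.2912 - (0.333918)(0.2912) = 0.193963.
Step k = 3:
  phi_33 = [rho(3) - phi_21 rho(2) - phi_22 rho(1)] / [1 - phi_21 rho(1) - phi_22 rho(2)]
    numerator   = 0.6796 - (0.193963)(0.3904) - (0.333918)(0.2912) = 0.5066399
    denominator = 1 - (0.193963)(0.2912) - (0.333918)(0.3904) = 0.81315638
  phi_33 = 0.5066399 / 0.81315638 = 0.6231.
Therefore phi_{33} = 0.6231.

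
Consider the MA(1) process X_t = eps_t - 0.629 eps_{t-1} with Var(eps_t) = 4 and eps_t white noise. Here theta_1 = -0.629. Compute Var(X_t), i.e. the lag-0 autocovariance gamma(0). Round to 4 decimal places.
\gamma(0) = 5.5826

For an MA(q) process X_t = eps_t + sum_i theta_i eps_{t-i} with
Var(eps_t) = sigma^2, the variance is
  gamma(0) = sigma^2 * (1 + sum_i theta_i^2).
  sum_i theta_i^2 = (-0.629)^2 = 0.395641.
  gamma(0) = 4 * (1 + 0.395641) = 4 * 1.395641 = 5.582564, which rounds to 5.5826.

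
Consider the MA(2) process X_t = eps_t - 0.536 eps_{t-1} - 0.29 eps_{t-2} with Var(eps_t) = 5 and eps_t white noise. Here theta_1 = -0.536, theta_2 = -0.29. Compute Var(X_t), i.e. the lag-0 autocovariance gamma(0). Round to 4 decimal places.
\gamma(0) = 6.8570

For an MA(q) process X_t = eps_t + sum_i theta_i eps_{t-i} with
Var(eps_t) = sigma^2, the variance is
  gamma(0) = sigma^2 * (1 + sum_i theta_i^2).
  sum_i theta_i^2 = (-0.536)^2 + (-0.29)^2 = 0.287296 + 0.0841 = 0.371396.
  gamma(0) = 5 * (1 + 0.371396) = 5 * 1.371396 = 6.85698, which rounds to 6.8570.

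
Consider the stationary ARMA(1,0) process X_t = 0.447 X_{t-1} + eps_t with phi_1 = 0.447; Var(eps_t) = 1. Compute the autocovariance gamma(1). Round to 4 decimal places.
\gamma(1) = 0.5586

Multiply the model equation by X_{t-k} and take expectations. With theta_0 = psi_0 = 1 and psi_j the MA(infinity) weights, this gives
  gamma(k) - sum_i phi_i gamma(k-i) = c_k,
  c_k = sigma^2 * sum_{j=k..q} theta_j psi_{j-k}   (c_k = 0 for k > q),
using gamma(-m) = gamma(m).
Pure AR (q = 0): c_0 = sigma^2 = 1, c_k = 0 for k >= 1.
Equations for k = 0 and k = 1 (AR order 1):
  gamma(0) = phi_1 gamma(1) + c_0
  gamma(1) = phi_1 gamma(0) + c_1
Substituting the second into the first: gamma(0) (1 - phi_1^2) = c_0 + phi_1 c_1, so
  gamma(0) = c_0 / (1 - phi_1^2) = 1 / (1 - (0.447)^2) = 1 / 0.800191 = 1.249702.
  gamma(1) = phi_1 gamma(0) = (0.447)(1.249702) = 0.558617.
Therefore gamma(1) = 0.5586 (to 4 decimal places).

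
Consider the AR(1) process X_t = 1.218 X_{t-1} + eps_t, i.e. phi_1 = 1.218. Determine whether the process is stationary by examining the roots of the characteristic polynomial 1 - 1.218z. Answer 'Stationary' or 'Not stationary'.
\text{Not stationary}

The AR(p) characteristic polynomial is P(z) = 1 - 1.218z.
Stationarity requires all roots to lie outside the unit circle, i.e. |z| > 1 for every root.
This is linear in z: 1 + (-1.218) z = 0  =>  z = -1/(-1.218) = 0.821018,  |z| = 0.821018.
Moduli of all roots: 0.8210.
All moduli strictly greater than 1? No.
Verdict: Not stationary.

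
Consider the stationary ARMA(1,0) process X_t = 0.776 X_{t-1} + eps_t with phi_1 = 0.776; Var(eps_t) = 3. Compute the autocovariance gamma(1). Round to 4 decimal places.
\gamma(1) = 5.8518

Multiply the model equation by X_{t-k} and take expectations. With theta_0 = psi_0 = 1 and psi_j the MA(infinity) weights, this gives
  gamma(k) - sum_i phi_i gamma(k-i) = c_k,
  c_k = sigma^2 * sum_{j=k..q} theta_j psi_{j-k}   (c_k = 0 for k > q),
using gamma(-m) = gamma(m).
Pure AR (q = 0): c_0 = sigma^2 = 3, c_k = 0 for k >= 1.
Equations for k = 0 and k = 1 (AR order 1):
  gamma(0) = phi_1 gamma(1) + c_0
  gamma(1) = phi_1 gamma(0) + c_1
Substituting the second into the first: gamma(0) (1 - phi_1^2) = c_0 + phi_1 c_1, so
  gamma(0) = c_0 / (1 - phi_1^2) = 3 / (1 - (0.776)^2) = 3 / 0.397824 = 7.541023.
  gamma(1) = phi_1 gamma(0) = (0.776)(7.541023) = 5.851834.
Therefore gamma(1) = 5.8518 (to 4 decimal places).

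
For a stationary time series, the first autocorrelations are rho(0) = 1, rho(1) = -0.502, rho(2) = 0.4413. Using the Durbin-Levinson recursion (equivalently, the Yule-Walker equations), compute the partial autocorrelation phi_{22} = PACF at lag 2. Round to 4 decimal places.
\phi_{22} = 0.2531

The PACF at lag k is phi_{kk}, the last component of the solution
to the Yule-Walker system G_k phi = r_k where
  (G_k)_{ij} = rho(|i - j|), (r_k)_i = rho(i), i,j = 1..k.
Equivalently, Durbin-Levinson gives phi_{kk} iteratively:
  phi_{11} = rho(1)
  phi_{kk} = [rho(k) - sum_{j=1..k-1} phi_{k-1,j} rho(k-j)]
            / [1 - sum_{j=1..k-1} phi_{k-1,j} rho(j)],
  phi_{k,j} = phi_{k-1,j} - phi_{kk} phi_{k-1,k-j},  j = 1..k-1.
Step k = 1:
  phi_11 = rho(1) = -0.502.
Step k = 2:
  phi_22 = [rho(2) - phi_11 rho(1)] / [1 - phi_11 rho(1)] = [0.4413 - (-0.502)(-0.502)] / [1 - (-0.502)(-0.502)]
         = 0.189296 / 0.747996 = 0.2531.
Therefore phi_{22} = 0.2531.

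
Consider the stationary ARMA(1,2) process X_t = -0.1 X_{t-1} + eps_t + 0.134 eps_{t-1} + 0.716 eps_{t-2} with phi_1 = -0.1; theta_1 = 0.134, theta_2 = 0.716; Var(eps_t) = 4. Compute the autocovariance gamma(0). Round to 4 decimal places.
\gamma(0) = 6.0563

Multiply the model equation by X_{t-k} and take expectations. With theta_0 = psi_0 = 1 and psi_j the MA(infinity) weights, this gives
  gamma(k) - sum_i phi_i gamma(k-i) = c_k,
  c_k = sigma^2 * sum_{j=k..q} theta_j psi_{j-k}   (c_k = 0 for k > q),
using gamma(-m) = gamma(m).
psi-weights needed (psi_j = theta_j + sum_i phi_i psi_{j-i}):
  psi_1 = theta_1 + phi_1 = 0.134 + (-0.1) = 0.034
  psi_2 = theta_2 + phi_1 psi_1 = 0.716 + (-0.1)(0.034) = 0.7126
Right-hand sides:
  c_0 = sigma^2 (1 + theta_1 psi_1 + theta_2 psi_2) = 4 * (1 + (0.134)(0.034) + (0.716)(0.7126)) = 4 * 1.514778 = 6.05911
  c_1 = sigma^2 (theta_1 + theta_2 psi_1) = 4 * (0.134 + (0.716)(0.034)) = 0.633376
  c_2 = sigma^2 theta_2 = 4 * (0.716) = 2.864
Equations for k = 0 and k = 1 (AR order 1):
  gamma(0) = phi_1 gamma(1) + c_0
  gamma(1) = phi_1 gamma(0) + c_1
Substituting the second into the first: gamma(0) (1 - phi_1^2) = c_0 + phi_1 c_1, so
  gamma(0) = (c_0 + phi_1 c_1) / (1 - phi_1^2) = (6.05911 + (-0.1)(0.633376)) / (1 - (-0.1)^2) = 5.995773 / 0.99 = 6.056336.
Therefore gamma(0) = 6.0563 (to 4 decimal places).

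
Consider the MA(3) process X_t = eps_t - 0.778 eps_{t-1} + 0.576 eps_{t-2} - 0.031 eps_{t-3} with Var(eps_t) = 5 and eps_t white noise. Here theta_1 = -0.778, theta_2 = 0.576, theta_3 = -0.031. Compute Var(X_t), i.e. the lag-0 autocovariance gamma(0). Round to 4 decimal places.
\gamma(0) = 9.6901

For an MA(q) process X_t = eps_t + sum_i theta_i eps_{t-i} with
Var(eps_t) = sigma^2, the variance is
  gamma(0) = sigma^2 * (1 + sum_i theta_i^2).
  sum_i theta_i^2 = (-0.778)^2 + (0.576)^2 + (-0.031)^2 = 0.605284 + 0.331776 + 0.000961 = 0.938021.
  gamma(0) = 5 * (1 + 0.938021) = 5 * 1.938021 = 9.690105, which rounds to 9.6901.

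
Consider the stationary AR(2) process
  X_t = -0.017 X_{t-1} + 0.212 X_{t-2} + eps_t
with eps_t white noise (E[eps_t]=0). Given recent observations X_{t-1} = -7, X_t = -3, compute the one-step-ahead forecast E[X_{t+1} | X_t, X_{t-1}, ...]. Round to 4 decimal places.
E[X_{t+1} \mid \mathcal F_t] = -1.4330

For an AR(p) model X_t = c + sum_i phi_i X_{t-i} + eps_t, the
one-step-ahead conditional mean is
  E[X_{t+1} | X_t, ...] = c + sum_i phi_i X_{t+1-i}.
Substitute known values:
  E[X_{t+1} | ...] = (-0.017) * (-3) + (0.212) * (-7)
                   = -1.4330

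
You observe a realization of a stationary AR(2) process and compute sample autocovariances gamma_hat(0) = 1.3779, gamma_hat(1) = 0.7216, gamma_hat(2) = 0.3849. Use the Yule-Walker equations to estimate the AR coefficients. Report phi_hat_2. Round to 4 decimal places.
\hat\phi_{2} = 0.0070

The Yule-Walker equations for an AR(p) process read, in matrix form,
  Gamma_p phi = r_p,   with   (Gamma_p)_{ij} = gamma(|i - j|),
                       (r_p)_i = gamma(i),   i,j = 1..p.
Substitute the sample gammas (Toeplitz matrix and right-hand side of size 2):
  Gamma_p = [[1.3779, 0.7216], [0.7216, 1.3779]]
  r_p     = [0.7216, 0.3849]
Written out:
  1.3779 phi_1 + 0.7216 phi_2 = 0.7216
  0.7216 phi_1 + 1.3779 phi_2 = 0.3849
Solve by Cramer's rule:
  det = gamma(0)^2 - gamma(1)^2 = (1.3779)^2 - (0.7216)^2 = 1.89860841 - 0.52070656 = 1.37790185
  phi_hat_1 = [gamma(1) gamma(0) - gamma(1) gamma(2)] / det = [(0.7216)(1.3779) - (0.7216)(0.3849)] / 1.37790185 = 0.7165488 / 1.37790185 = 0.52
  phi_hat_2 = [gamma(0) gamma(2) - gamma(1)^2] / det = [(1.3779)(0.3849) - (0.7216)^2] / 1.37790185 = 0.00964715 / 1.37790185 = 0.007
So phi_hat = [0.5200, 0.0070].
Therefore phi_hat_2 = 0.0070.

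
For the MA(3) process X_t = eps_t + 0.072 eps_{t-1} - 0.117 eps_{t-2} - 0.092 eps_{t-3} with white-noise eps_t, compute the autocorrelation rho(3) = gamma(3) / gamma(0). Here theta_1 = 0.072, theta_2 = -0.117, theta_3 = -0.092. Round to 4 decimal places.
\rho(3) = -0.0896

For an MA(q) process with theta_0 = 1, the autocovariance is
  gamma(k) = sigma^2 * sum_{i=0..q-k} theta_i * theta_{i+k},
and rho(k) = gamma(k) / gamma(0). Sigma^2 cancels.
  numerator   = (1)*(-0.092) = -0.092.
  denominator = (1)^2 + (0.072)^2 + (-0.117)^2 + (-0.092)^2 = 1.027337.
  rho(3) = -0.092 / 1.027337 = -0.0896.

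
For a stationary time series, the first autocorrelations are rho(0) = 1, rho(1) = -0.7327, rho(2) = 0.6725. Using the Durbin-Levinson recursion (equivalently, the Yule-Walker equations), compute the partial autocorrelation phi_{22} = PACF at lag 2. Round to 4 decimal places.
\phi_{22} = 0.2929

The PACF at lag k is phi_{kk}, the last component of the solution
to the Yule-Walker system G_k phi = r_k where
  (G_k)_{ij} = rho(|i - j|), (r_k)_i = rho(i), i,j = 1..k.
Equivalently, Durbin-Levinson gives phi_{kk} iteratively:
  phi_{11} = rho(1)
  phi_{kk} = [rho(k) - sum_{j=1..k-1} phi_{k-1,j} rho(k-j)]
            / [1 - sum_{j=1..k-1} phi_{k-1,j} rho(j)],
  phi_{k,j} = phi_{k-1,j} - phi_{kk} phi_{k-1,k-j},  j = 1..k-1.
Step k = 1:
  phi_11 = rho(1) = -0.7327.
Step k = 2:
  phi_22 = [rho(2) - phi_11 rho(1)] / [1 - phi_11 rho(1)] = [0.6725 - (-0.7327)(-0.7327)] / [1 - (-0.7327)(-0.7327)]
         = 0.13565071 / 0.46315071 = 0.2929.
Therefore phi_{22} = 0.2929.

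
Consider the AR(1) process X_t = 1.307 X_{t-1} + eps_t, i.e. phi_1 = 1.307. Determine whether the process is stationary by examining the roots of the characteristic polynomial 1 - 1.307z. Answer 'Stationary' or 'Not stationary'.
\text{Not stationary}

The AR(p) characteristic polynomial is P(z) = 1 - 1.307z.
Stationarity requires all roots to lie outside the unit circle, i.e. |z| > 1 for every root.
This is linear in z: 1 + (-1.307) z = 0  =>  z = -1/(-1.307) = 0.765111,  |z| = 0.765111.
Moduli of all roots: 0.7651.
All moduli strictly greater than 1? No.
Verdict: Not stationary.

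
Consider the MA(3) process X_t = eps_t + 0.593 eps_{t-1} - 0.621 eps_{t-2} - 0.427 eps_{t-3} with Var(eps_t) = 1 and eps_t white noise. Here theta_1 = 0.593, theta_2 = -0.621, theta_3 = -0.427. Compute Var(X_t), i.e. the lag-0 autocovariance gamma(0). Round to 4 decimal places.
\gamma(0) = 1.9196

For an MA(q) process X_t = eps_t + sum_i theta_i eps_{t-i} with
Var(eps_t) = sigma^2, the variance is
  gamma(0) = sigma^2 * (1 + sum_i theta_i^2).
  sum_i theta_i^2 = (0.593)^2 + (-0.621)^2 + (-0.427)^2 = 0.351649 + 0.385641 + 0.182329 = 0.919619.
  gamma(0) = 1 * (1 + 0.919619) = 1 * 1.919619 = 1.919619, which rounds to 1.9196.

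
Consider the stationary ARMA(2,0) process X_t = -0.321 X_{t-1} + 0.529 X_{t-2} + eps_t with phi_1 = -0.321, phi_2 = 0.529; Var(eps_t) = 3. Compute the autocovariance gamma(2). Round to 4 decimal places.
\gamma(2) = 5.8168

Multiply the model equation by X_{t-k} and take expectations. With theta_0 = psi_0 = 1 and psi_j the MA(infinity) weights, this gives
  gamma(k) - sum_i phi_i gamma(k-i) = c_k,
  c_k = sigma^2 * sum_{j=k..q} theta_j psi_{j-k}   (c_k = 0 for k > q),
using gamma(-m) = gamma(m).
Pure AR (q = 0): c_0 = sigma^2 = 3, c_k = 0 for k >= 1.
Equations for k = 0, 1, 2 (AR order 2, c_2 = 0):
  (E0) gamma(0) = phi_1 gamma(1) + phi_2 gamma(2) + c_0
  (E1) gamma(1) = phi_1 gamma(0) + phi_2 gamma(1) + c_1
  (E2) gamma(2) = phi_1 gamma(1) + phi_2 gamma(0)
From (E1): gamma(1) = A gamma(0) + B with
  A = phi_1 / (1 - phi_2) = -0.321 / 0.471 = -0.681529,   B = c_1 / (1 - phi_2) = 0 / 0.471 = 0.
Insert (E2) into (E0): gamma(0) (1 - phi_2^2) = phi_1 (1 + phi_2) gamma(1) + c_0.
  phi_1 (1 + phi_2) = (-0.321)(1.529) = -0.490809,   1 - phi_2^2 = 0.720159.
Replace gamma(1) by A gamma(0) + B and collect gamma(0):
  gamma(0) [0.720159 - (-0.490809)(-0.681529)] = c_0 = 3
  gamma(0) * 0.385659 = 3
  gamma(0) = 3 / 0.385659 = 7.778901.
  gamma(1) = A gamma(0) = (-0.681529)(7.778901) = -5.301544.
  gamma(2) = phi_1 gamma(1) + phi_2 gamma(0) = (-0.321)(-5.301544) + (0.529)(7.778901) = 5.816834.
Therefore gamma(2) = 5.8168 (to 4 decimal places).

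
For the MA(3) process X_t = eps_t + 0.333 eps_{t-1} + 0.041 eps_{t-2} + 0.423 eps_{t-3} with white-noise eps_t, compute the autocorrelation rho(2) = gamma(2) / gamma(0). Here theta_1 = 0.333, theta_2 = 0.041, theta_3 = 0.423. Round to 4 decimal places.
\rho(2) = 0.1408

For an MA(q) process with theta_0 = 1, the autocovariance is
  gamma(k) = sigma^2 * sum_{i=0..q-k} theta_i * theta_{i+k},
and rho(k) = gamma(k) / gamma(0). Sigma^2 cancels.
  numerator   = (1)*(0.041) + (0.333)*(0.423) = 0.181859.
  denominator = (1)^2 + (0.333)^2 + (0.041)^2 + (0.423)^2 = 1.291499.
  rho(2) = 0.181859 / 1.291499 = 0.1408.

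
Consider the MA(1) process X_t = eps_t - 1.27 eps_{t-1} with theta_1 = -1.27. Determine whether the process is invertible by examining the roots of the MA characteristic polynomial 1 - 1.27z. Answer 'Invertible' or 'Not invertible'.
\text{Not invertible}

The MA(q) characteristic polynomial is P(z) = 1 - 1.27z.
Invertibility requires all roots to lie outside the unit circle, i.e. |z| > 1 for every root.
This is linear in z: 1 + (-1.27) z = 0  =>  z = -1/(-1.27) = 0.787402,  |z| = 0.787402.
Moduli of all roots: 0.7874.
All moduli strictly greater than 1? No.
Verdict: Not invertible.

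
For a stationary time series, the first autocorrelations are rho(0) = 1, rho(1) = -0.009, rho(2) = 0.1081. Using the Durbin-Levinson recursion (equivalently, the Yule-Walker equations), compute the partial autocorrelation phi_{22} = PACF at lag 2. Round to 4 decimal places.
\phi_{22} = 0.1080

The PACF at lag k is phi_{kk}, the last component of the solution
to the Yule-Walker system G_k phi = r_k where
  (G_k)_{ij} = rho(|i - j|), (r_k)_i = rho(i), i,j = 1..k.
Equivalently, Durbin-Levinson gives phi_{kk} iteratively:
  phi_{11} = rho(1)
  phi_{kk} = [rho(k) - sum_{j=1..k-1} phi_{k-1,j} rho(k-j)]
            / [1 - sum_{j=1..k-1} phi_{k-1,j} rho(j)],
  phi_{k,j} = phi_{k-1,j} - phi_{kk} phi_{k-1,k-j},  j = 1..k-1.
Step k = 1:
  phi_11 = rho(1) = -0.009.
Step k = 2:
  phi_22 = [rho(2) - phi_11 rho(1)] / [1 - phi_11 rho(1)] = [0.1081 - (-0.009)(-0.009)] / [1 - (-0.009)(-0.009)]
         = 0.108019 / 0.999919 = 0.108.
Therefore phi_{22} = 0.1080.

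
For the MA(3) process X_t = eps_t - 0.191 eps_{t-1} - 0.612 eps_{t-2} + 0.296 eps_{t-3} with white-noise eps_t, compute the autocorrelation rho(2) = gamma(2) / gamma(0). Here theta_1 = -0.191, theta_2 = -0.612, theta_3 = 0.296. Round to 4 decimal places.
\rho(2) = -0.4461

For an MA(q) process with theta_0 = 1, the autocovariance is
  gamma(k) = sigma^2 * sum_{i=0..q-k} theta_i * theta_{i+k},
and rho(k) = gamma(k) / gamma(0). Sigma^2 cancels.
  numerator   = (1)*(-0.612) + (-0.191)*(0.296) = -0.668536.
  denominator = (1)^2 + (-0.191)^2 + (-0.612)^2 + (0.296)^2 = 1.498641.
  rho(2) = -0.668536 / 1.498641 = -0.4461.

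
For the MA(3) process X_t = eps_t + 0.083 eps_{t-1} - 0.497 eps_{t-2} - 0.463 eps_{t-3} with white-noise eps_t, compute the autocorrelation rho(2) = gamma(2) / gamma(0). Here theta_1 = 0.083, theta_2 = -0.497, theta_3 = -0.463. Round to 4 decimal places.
\rho(2) = -0.3647

For an MA(q) process with theta_0 = 1, the autocovariance is
  gamma(k) = sigma^2 * sum_{i=0..q-k} theta_i * theta_{i+k},
and rho(k) = gamma(k) / gamma(0). Sigma^2 cancels.
  numerator   = (1)*(-0.497) + (0.083)*(-0.463) = -0.535429.
  denominator = (1)^2 + (0.083)^2 + (-0.497)^2 + (-0.463)^2 = 1.468267.
  rho(2) = -0.535429 / 1.468267 = -0.3647.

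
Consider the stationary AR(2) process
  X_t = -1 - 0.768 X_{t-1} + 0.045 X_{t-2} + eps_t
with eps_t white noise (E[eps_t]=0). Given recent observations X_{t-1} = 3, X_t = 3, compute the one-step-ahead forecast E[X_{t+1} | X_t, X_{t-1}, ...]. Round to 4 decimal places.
E[X_{t+1} \mid \mathcal F_t] = -3.1690

For an AR(p) model X_t = c + sum_i phi_i X_{t-i} + eps_t, the
one-step-ahead conditional mean is
  E[X_{t+1} | X_t, ...] = c + sum_i phi_i X_{t+1-i}.
Substitute known values:
  E[X_{t+1} | ...] = -1 + (-0.768) * (3) + (0.045) * (3)
                   = -3.1690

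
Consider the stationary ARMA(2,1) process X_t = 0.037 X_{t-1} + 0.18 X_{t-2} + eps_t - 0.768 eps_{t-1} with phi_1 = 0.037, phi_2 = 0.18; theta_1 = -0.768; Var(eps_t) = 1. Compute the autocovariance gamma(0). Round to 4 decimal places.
\gamma(0) = 1.5746

Multiply the model equation by X_{t-k} and take expectations. With theta_0 = psi_0 = 1 and psi_j the MA(infinity) weights, this gives
  gamma(k) - sum_i phi_i gamma(k-i) = c_k,
  c_k = sigma^2 * sum_{j=k..q} theta_j psi_{j-k}   (c_k = 0 for k > q),
using gamma(-m) = gamma(m).
psi-weights needed (psi_j = theta_j + sum_i phi_i psi_{j-i}):
  psi_1 = theta_1 + phi_1 = -0.768 + (0.037) = -0.731
Right-hand sides:
  c_0 = sigma^2 (1 + theta_1 psi_1) = 1 * (1 + (-0.768)(-0.731)) = 1 * 1.561408 = 1.561408
  c_1 = sigma^2 theta_1 = 1 * (-0.768) = -0.768
  c_2 = 0
Equations for k = 0, 1, 2 (AR order 2, c_2 = 0):
  (E0) gamma(0) = phi_1 gamma(1) + phi_2 gamma(2) + c_0
  (E1) gamma(1) = phi_1 gamma(0) + phi_2 gamma(1) + c_1
  (E2) gamma(2) = phi_1 gamma(1) + phi_2 gamma(0)
From (E1): gamma(1) = A gamma(0) + B with
  A = phi_1 / (1 - phi_2) = 0.037 / 0.82 = 0.045122,   B = c_1 / (1 - phi_2) = -0.768 / 0.82 = -0.936585.
Insert (E2) into (E0): gamma(0) (1 - phi_2^2) = phi_1 (1 + phi_2) gamma(1) + c_0.
  phi_1 (1 + phi_2) = (0.037)(1.18) = 0.04366,   1 - phi_2^2 = 0.9676.
Replace gamma(1) by A gamma(0) + B and collect gamma(0):
  gamma(0) [0.9676 - (0.04366)(0.045122)] = (0.04366)(-0.936585) + 1.561408
  gamma(0) * 0.96563 = 1.520517
  gamma(0) = 1.520517 / 0.96563 = 1.574637.
Therefore gamma(0) = 1.5746 (to 4 decimal places).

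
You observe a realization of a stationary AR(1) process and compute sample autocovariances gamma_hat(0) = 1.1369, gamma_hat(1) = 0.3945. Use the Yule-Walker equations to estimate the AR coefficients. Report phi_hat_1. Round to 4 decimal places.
\hat\phi_{1} = 0.3470

The Yule-Walker equations for an AR(p) process read, in matrix form,
  Gamma_p phi = r_p,   with   (Gamma_p)_{ij} = gamma(|i - j|),
                       (r_p)_i = gamma(i),   i,j = 1..p.
Substitute the sample gammas (Toeplitz matrix and right-hand side of size 1):
  Gamma_p = [[1.1369]]
  r_p     = [0.3945]
With p = 1 this is the single equation gamma(0) phi_1 = gamma(1):
  phi_hat_1 = gamma(1) / gamma(0) = 0.3945 / 1.1369 = 0.3470.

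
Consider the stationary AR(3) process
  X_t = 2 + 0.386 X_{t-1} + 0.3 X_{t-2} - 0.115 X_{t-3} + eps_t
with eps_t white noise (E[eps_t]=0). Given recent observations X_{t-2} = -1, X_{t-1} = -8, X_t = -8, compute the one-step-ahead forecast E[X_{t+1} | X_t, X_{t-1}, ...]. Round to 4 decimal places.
E[X_{t+1} \mid \mathcal F_t] = -3.3730

For an AR(p) model X_t = c + sum_i phi_i X_{t-i} + eps_t, the
one-step-ahead conditional mean is
  E[X_{t+1} | X_t, ...] = c + sum_i phi_i X_{t+1-i}.
Substitute known values:
  E[X_{t+1} | ...] = 2 + (0.386) * (-8) + (0.3) * (-8) + (-0.115) * (-1)
                   = -3.3730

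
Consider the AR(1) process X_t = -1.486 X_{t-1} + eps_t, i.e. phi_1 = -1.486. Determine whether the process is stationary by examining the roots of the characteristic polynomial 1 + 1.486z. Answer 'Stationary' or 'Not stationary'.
\text{Not stationary}

The AR(p) characteristic polynomial is P(z) = 1 + 1.486z.
Stationarity requires all roots to lie outside the unit circle, i.e. |z| > 1 for every root.
This is linear in z: 1 + (1.486) z = 0  =>  z = -1/(1.486) = -0.672948,  |z| = 0.672948.
Moduli of all roots: 0.6729.
All moduli strictly greater than 1? No.
Verdict: Not stationary.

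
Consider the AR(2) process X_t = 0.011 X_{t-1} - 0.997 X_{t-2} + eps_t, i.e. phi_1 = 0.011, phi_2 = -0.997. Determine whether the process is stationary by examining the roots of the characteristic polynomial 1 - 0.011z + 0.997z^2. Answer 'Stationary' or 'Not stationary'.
\text{Stationary}

The AR(p) characteristic polynomial is P(z) = 1 - 0.011z + 0.997z^2.
Stationarity requires all roots to lie outside the unit circle, i.e. |z| > 1 for every root.
Set 1 + (-0.011) z + (0.997) z^2 = 0, i.e. a z^2 + b z + c = 0 with a = 0.997, b = -0.011, c = 1.
Discriminant D = b^2 - 4ac = (-0.011)^2 - 4*(0.997)*1 = 0.000121 - (3.988) = -3.987879.
D < 0, so the roots are the complex-conjugate pair z = (-b +/- i sqrt(-D)) / (2a) = 0.0055 +/- 1.0015i.
For a conjugate pair |z|^2 = z * conj(z) = (product of roots) = c/a = 1/(0.997) = 1.003009, so |z| = sqrt(1.003009) = 1.0015 for both roots.
Moduli of all roots: 1.0015, 1.0015.
All moduli strictly greater than 1? Yes.
Verdict: Stationary.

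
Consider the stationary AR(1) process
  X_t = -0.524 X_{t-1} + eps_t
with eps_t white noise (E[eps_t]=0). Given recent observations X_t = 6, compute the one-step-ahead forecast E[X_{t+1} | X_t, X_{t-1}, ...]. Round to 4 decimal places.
E[X_{t+1} \mid \mathcal F_t] = -3.1440

For an AR(p) model X_t = c + sum_i phi_i X_{t-i} + eps_t, the
one-step-ahead conditional mean is
  E[X_{t+1} | X_t, ...] = c + sum_i phi_i X_{t+1-i}.
Substitute known values:
  E[X_{t+1} | ...] = (-0.524) * (6)
                   = -3.1440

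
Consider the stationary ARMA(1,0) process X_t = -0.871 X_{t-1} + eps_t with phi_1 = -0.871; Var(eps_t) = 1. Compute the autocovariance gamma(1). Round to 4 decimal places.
\gamma(1) = -3.6087

Multiply the model equation by X_{t-k} and take expectations. With theta_0 = psi_0 = 1 and psi_j the MA(infinity) weights, this gives
  gamma(k) - sum_i phi_i gamma(k-i) = c_k,
  c_k = sigma^2 * sum_{j=k..q} theta_j psi_{j-k}   (c_k = 0 for k > q),
using gamma(-m) = gamma(m).
Pure AR (q = 0): c_0 = sigma^2 = 1, c_k = 0 for k >= 1.
Equations for k = 0 and k = 1 (AR order 1):
  gamma(0) = phi_1 gamma(1) + c_0
  gamma(1) = phi_1 gamma(0) + c_1
Substituting the second into the first: gamma(0) (1 - phi_1^2) = c_0 + phi_1 c_1, so
  gamma(0) = c_0 / (1 - phi_1^2) = 1 / (1 - (-0.871)^2) = 1 / 0.241359 = 4.143206.
  gamma(1) = phi_1 gamma(0) = (-0.871)(4.143206) = -3.608732.
Therefore gamma(1) = -3.6087 (to 4 decimal places).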